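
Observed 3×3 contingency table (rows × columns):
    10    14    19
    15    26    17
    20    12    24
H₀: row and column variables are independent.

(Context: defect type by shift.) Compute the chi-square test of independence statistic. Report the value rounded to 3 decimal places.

test statistic = 8.205

Row totals [43, 58, 56], col totals [45, 52, 60], n=157
χ² = (10−12.32)²/12.32 + (14−14.24)²/14.24 + (19−16.43)²/16.43 + (15−16.62)²/16.62 + (26−19.21)²/19.21 + (17−22.17)²/22.17 + (20−16.05)²/16.05 + (12−18.55)²/18.55 + (24−21.40)²/21.40 = 8.2046
df = 4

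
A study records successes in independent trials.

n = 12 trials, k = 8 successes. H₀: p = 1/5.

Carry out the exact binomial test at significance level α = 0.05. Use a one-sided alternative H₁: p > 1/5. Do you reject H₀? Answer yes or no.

reject H₀: yes

Exact binomial: n=12, k=8, p₀=1/5=0.2000
P(X≥8) from Σ C(n,i)·p₀^i·(1−p₀)^(n−i)
p-value (one-sided, H₁ greater) = 0.00058
At α=0.05: p < α → reject H₀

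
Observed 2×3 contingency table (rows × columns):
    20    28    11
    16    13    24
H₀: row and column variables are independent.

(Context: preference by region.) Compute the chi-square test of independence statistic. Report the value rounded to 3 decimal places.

Row totals [59, 53], col totals [36, 41, 35], n=112
χ² = (20−18.96)²/18.96 + (28−21.60)²/21.60 + (11−18.44)²/18.44 + (16−17.04)²/17.04 + (13−19.40)²/19.40 + (24−16.56)²/16.56 = 10.4694
df = 2

test statistic = 10.469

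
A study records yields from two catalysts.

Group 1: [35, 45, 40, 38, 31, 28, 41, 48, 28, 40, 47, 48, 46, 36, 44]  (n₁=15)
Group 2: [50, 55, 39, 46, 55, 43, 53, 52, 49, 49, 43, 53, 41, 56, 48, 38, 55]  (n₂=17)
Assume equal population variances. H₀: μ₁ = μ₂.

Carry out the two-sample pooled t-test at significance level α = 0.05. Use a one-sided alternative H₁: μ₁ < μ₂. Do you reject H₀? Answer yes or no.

x̄₁=39.667, s₁=6.904, n₁=15
x̄₂=48.529, s₂=5.928, n₂=17
s_p² = [14·6.904² + 16·5.928²]/30 = 40.9856
SE = √(s_p²·(1/15+1/17)) = 2.2679
t = (39.667−48.529)/2.2679 = -3.9079
df = 30
p-value (one-sided, H₁ less) = 0.00025
At α=0.05: p < α → reject H₀

reject H₀: yes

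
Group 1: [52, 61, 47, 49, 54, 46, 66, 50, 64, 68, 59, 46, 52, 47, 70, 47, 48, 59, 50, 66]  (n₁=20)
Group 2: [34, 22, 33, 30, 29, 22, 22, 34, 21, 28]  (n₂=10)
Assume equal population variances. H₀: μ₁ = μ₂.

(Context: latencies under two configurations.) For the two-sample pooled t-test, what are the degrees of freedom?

degrees of freedom = 28

df = n₁ + n₂ − 2 = 20 + 10 − 2 = 28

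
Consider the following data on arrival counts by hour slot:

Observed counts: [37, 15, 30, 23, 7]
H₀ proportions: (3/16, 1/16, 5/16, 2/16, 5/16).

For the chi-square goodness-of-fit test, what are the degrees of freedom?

degrees of freedom = 4

df = k − 1 = 5 − 1 = 4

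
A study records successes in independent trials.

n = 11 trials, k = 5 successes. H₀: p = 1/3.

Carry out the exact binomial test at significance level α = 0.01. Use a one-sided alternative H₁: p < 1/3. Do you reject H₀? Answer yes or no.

Exact binomial: n=11, k=5, p₀=1/3=0.3333
P(X≤5) from Σ C(n,i)·p₀^i·(1−p₀)^(n−i)
p-value (one-sided, H₁ less) = 0.87791
At α=0.01: p ≥ α → fail to reject H₀

reject H₀: no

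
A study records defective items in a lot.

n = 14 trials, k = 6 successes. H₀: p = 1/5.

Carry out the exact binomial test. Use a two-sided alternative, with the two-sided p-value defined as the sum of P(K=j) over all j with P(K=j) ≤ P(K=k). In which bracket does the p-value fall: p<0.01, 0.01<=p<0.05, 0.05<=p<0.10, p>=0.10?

p-value bracket: 0.01<=p<0.05

Exact binomial: n=14, k=6, p₀=1/5=0.2000
P(X=j) = C(n,j)·p₀^j·(1−p₀)^(n−j); p = Σ P(X=j) over j with P(X=j) ≤ P(X=6)
p-value (two-sided) = 0.04385
→ bracket: 0.01<=p<0.05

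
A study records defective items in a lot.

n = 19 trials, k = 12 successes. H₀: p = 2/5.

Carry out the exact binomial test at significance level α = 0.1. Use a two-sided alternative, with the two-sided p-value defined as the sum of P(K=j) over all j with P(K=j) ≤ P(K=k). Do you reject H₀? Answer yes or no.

reject H₀: yes

Exact binomial: n=19, k=12, p₀=2/5=0.4000
P(X=j) = C(n,j)·p₀^j·(1−p₀)^(n−j); p = Σ P(X=j) over j with P(X=j) ≤ P(X=12)
p-value (two-sided) = 0.05819
At α=0.1: p < α → reject H₀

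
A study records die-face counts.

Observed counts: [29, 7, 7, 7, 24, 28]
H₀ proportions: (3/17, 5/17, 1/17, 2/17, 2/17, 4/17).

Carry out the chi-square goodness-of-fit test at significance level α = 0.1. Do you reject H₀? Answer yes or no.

n = 102; E_i = n·p_i = [18.00, 30.00, 6.00, 12.00, 12.00, 24.00]
χ² = (29−18.00)²/18.00 + (7−30.00)²/30.00 + (7−6.00)²/6.00 + (7−12.00)²/12.00 + (24−12.00)²/12.00 + (28−24.00)²/24.00 = 39.2722
df = 5
p-value (upper-tail) = 0.00000
At α=0.1: p < α → reject H₀

reject H₀: yes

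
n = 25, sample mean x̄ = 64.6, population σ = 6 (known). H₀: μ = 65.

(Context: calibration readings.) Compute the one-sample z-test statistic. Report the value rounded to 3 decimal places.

SE = σ/√n = 6/√25 = 1.2000
z = (x̄−μ₀)/SE = (64.6−65)/1.2000 = -0.3333

test statistic = -0.333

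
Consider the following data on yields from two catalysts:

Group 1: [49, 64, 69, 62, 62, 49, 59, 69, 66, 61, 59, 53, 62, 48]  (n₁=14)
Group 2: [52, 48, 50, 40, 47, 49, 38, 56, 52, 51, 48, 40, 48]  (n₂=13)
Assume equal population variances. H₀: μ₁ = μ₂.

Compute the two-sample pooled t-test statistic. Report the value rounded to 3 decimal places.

test statistic = 4.858

x̄₁=59.429, s₁=7.122, n₁=14
x̄₂=47.615, s₂=5.300, n₂=13
s_p² = [13·7.122² + 12·5.300²]/25 = 39.8602
SE = √(s_p²·(1/14+1/13)) = 2.4317
t = (59.429−47.615)/2.4317 = 4.8579
df = 25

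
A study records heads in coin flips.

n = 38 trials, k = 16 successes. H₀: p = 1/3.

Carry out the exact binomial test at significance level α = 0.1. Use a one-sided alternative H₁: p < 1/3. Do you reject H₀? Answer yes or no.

reject H₀: no

Exact binomial: n=38, k=16, p₀=1/3=0.3333
P(X≤16) from Σ C(n,i)·p₀^i·(1−p₀)^(n−i)
p-value (one-sided, H₁ less) = 0.90461
At α=0.1: p ≥ α → fail to reject H₀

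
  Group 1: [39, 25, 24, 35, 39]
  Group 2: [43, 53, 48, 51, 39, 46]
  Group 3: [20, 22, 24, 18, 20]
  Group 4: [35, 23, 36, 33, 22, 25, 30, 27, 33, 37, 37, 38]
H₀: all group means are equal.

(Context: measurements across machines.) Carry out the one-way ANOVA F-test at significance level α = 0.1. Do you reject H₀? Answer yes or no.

reject H₀: yes

Group means [32.40, 46.67, 20.80, 31.33], grand mean 32.929
SSB = Σnᵢ(x̄ᵢ−x̄)² = 1899.857; SSW = ΣΣ(x−x̄ᵢ)² = 740.000
MSB = 1899.857/3 = 633.2857; MSW = 740.000/24 = 30.8333
F = MSB/MSW = 20.5390
df = (3, 24)
p-value (upper-tail) = 0.00000
At α=0.1: p < α → reject H₀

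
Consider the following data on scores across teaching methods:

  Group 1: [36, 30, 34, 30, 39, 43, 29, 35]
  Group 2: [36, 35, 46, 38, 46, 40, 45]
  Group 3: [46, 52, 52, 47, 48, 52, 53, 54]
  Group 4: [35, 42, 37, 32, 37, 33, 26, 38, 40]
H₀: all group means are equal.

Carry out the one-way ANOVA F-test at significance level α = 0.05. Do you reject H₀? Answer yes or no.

Group means [34.50, 40.86, 50.50, 35.56], grand mean 40.188
SSB = Σnᵢ(x̄ᵢ−x̄)² = 1305.796; SSW = ΣΣ(x−x̄ᵢ)² = 549.079
MSB = 1305.796/3 = 435.2652; MSW = 549.079/28 = 19.6100
F = MSB/MSW = 22.1961
df = (3, 28)
p-value (upper-tail) = 0.00000
At α=0.05: p < α → reject H₀

reject H₀: yes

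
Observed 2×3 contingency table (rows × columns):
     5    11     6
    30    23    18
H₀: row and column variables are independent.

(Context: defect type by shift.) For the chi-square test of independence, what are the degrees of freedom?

degrees of freedom = 2

df = (r−1)(c−1) = (2−1)·(3−1) = 2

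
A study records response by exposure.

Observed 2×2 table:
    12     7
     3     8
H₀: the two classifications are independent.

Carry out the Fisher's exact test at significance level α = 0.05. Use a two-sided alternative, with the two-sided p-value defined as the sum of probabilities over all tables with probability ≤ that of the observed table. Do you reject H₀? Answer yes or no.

Margins: r₁=19, r₂=11, c₁=15, c₂=15, n=30
p_obs = C(19,12)·C(11,3)/C(30,15); sum pmf over tables with pmf ≤ p_obs
p-value (two-sided) = 0.12814
At α=0.05: p ≥ α → fail to reject H₀

reject H₀: no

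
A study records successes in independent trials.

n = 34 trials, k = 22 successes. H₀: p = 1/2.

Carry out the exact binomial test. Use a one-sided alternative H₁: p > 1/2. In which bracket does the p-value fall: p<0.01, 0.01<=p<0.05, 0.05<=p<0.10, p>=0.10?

Exact binomial: n=34, k=22, p₀=1/2=0.5000
P(X≥22) from Σ C(n,i)·p₀^i·(1−p₀)^(n−i)
p-value (one-sided, H₁ greater) = 0.06072
→ bracket: 0.05<=p<0.10

p-value bracket: 0.05<=p<0.10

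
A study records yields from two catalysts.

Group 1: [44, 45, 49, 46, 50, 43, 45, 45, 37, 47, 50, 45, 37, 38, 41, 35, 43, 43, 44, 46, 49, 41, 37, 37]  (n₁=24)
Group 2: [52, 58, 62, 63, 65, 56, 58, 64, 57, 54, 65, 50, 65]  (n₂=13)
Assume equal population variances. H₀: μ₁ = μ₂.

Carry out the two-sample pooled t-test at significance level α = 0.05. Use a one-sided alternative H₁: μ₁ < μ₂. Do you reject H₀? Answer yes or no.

reject H₀: yes

x̄₁=43.208, s₁=4.482, n₁=24
x̄₂=59.154, s₂=5.226, n₂=13
s_p² = [23·4.482² + 12·5.226²]/35 = 22.5614
SE = √(s_p²·(1/24+1/13)) = 1.6357
t = (43.208−59.154)/1.6357 = -9.7484
df = 35
p-value (one-sided, H₁ less) = 0.00000
At α=0.05: p < α → reject H₀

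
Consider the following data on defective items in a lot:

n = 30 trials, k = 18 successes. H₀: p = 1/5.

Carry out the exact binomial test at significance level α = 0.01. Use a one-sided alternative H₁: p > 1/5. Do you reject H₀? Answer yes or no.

reject H₀: yes

Exact binomial: n=30, k=18, p₀=1/5=0.2000
P(X≥18) from Σ C(n,i)·p₀^i·(1−p₀)^(n−i)
p-value (one-sided, H₁ greater) = 0.00000
At α=0.01: p < α → reject H₀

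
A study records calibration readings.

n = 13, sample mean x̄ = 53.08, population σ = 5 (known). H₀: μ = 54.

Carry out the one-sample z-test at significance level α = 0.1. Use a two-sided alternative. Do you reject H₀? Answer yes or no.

SE = σ/√n = 5/√13 = 1.3868
z = (x̄−μ₀)/SE = (53.08−54)/1.3868 = -0.6634
p-value (two-sided) = 0.50706
At α=0.1: p ≥ α → fail to reject H₀

reject H₀: no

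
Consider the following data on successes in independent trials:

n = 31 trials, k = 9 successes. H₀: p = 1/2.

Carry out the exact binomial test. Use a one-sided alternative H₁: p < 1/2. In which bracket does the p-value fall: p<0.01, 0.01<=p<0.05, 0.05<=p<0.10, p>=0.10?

Exact binomial: n=31, k=9, p₀=1/2=0.5000
P(X≤9) from Σ C(n,i)·p₀^i·(1−p₀)^(n−i)
p-value (one-sided, H₁ less) = 0.01472
→ bracket: 0.01<=p<0.05

p-value bracket: 0.01<=p<0.05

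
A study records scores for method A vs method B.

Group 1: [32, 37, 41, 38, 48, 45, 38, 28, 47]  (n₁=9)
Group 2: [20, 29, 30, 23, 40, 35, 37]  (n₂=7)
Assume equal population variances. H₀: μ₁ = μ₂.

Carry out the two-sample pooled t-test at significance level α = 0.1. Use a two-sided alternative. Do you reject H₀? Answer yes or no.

x̄₁=39.333, s₁=6.708, n₁=9
x̄₂=30.571, s₂=7.323, n₂=7
s_p² = [8·6.708² + 6·7.323²]/14 = 48.6939
SE = √(s_p²·(1/9+1/7)) = 3.5166
t = (39.333−30.571)/3.5166 = 2.4916
df = 14
p-value (two-sided) = 0.02589
At α=0.1: p < α → reject H₀

reject H₀: yes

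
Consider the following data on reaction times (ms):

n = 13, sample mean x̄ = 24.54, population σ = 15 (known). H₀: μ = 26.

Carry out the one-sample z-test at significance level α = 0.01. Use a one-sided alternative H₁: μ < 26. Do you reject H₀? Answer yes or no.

SE = σ/√n = 15/√13 = 4.1603
z = (x̄−μ₀)/SE = (24.54−26)/4.1603 = -0.3509
p-value (one-sided, H₁ less) = 0.36282
At α=0.01: p ≥ α → fail to reject H₀

reject H₀: no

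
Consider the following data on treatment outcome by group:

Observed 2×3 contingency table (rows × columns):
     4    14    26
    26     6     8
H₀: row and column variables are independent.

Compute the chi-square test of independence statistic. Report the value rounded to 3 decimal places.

test statistic = 28.737

Row totals [44, 40], col totals [30, 20, 34], n=84
χ² = (4−15.71)²/15.71 + (14−10.48)²/10.48 + (26−17.81)²/17.81 + (26−14.29)²/14.29 + (6−9.52)²/9.52 + (8−16.19)²/16.19 = 28.7374
df = 2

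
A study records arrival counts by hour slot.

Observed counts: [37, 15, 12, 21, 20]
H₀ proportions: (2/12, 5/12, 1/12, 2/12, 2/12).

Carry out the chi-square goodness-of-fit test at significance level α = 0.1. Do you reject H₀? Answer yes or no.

reject H₀: yes

n = 105; E_i = n·p_i = [17.50, 43.75, 8.75, 17.50, 17.50]
χ² = (37−17.50)²/17.50 + (15−43.75)²/43.75 + (12−8.75)²/8.75 + (21−17.50)²/17.50 + (20−17.50)²/17.50 = 42.8857
df = 4
p-value (upper-tail) = 0.00000
At α=0.1: p < α → reject H₀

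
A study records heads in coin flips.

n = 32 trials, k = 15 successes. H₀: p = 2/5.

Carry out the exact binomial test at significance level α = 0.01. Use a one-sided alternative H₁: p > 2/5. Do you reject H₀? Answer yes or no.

Exact binomial: n=32, k=15, p₀=2/5=0.4000
P(X≥15) from Σ C(n,i)·p₀^i·(1−p₀)^(n−i)
p-value (one-sided, H₁ greater) = 0.26762
At α=0.01: p ≥ α → fail to reject H₀

reject H₀: no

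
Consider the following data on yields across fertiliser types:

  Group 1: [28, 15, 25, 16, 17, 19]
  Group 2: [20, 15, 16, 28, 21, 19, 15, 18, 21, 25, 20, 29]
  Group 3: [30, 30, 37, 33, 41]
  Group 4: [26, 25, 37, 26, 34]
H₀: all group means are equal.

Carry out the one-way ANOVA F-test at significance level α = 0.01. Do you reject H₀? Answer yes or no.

reject H₀: yes

Group means [20.00, 20.58, 34.20, 29.60], grand mean 24.500
SSB = Σnᵢ(x̄ᵢ−x̄)² = 906.083; SSW = ΣΣ(x−x̄ᵢ)² = 590.917
MSB = 906.083/3 = 302.0278; MSW = 590.917/24 = 24.6215
F = MSB/MSW = 12.2668
df = (3, 24)
p-value (upper-tail) = 0.00005
At α=0.01: p < α → reject H₀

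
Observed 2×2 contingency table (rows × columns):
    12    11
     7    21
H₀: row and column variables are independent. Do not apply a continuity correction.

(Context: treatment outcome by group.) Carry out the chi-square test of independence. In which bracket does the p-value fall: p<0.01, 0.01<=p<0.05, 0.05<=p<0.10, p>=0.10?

p-value bracket: 0.01<=p<0.05

Row totals [23, 28], col totals [19, 32], n=51
χ² = (12−8.57)²/8.57 + (11−14.43)²/14.43 + (7−10.43)²/10.43 + (21−17.57)²/17.57 = 3.9889
df = 1
p-value (upper-tail) = 0.04580
→ bracket: 0.01<=p<0.05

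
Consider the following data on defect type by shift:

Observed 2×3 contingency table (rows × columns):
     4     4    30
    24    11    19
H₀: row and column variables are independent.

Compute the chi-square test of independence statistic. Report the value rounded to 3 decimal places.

test statistic = 17.777

Row totals [38, 54], col totals [28, 15, 49], n=92
χ² = (4−11.57)²/11.57 + (4−6.20)²/6.20 + (30−20.24)²/20.24 + (24−16.43)²/16.43 + (11−8.80)²/8.80 + (19−28.76)²/28.76 = 17.7768
df = 2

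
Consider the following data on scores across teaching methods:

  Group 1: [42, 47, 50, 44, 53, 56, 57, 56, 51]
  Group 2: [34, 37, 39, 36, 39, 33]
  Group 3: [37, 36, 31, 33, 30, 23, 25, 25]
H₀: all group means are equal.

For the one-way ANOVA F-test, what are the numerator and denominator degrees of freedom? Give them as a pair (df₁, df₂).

k = 3 groups, N = 23 total
df = (k−1, N−k) = (3−1, 23−3) = (2, 20)

degrees of freedom = [2, 20]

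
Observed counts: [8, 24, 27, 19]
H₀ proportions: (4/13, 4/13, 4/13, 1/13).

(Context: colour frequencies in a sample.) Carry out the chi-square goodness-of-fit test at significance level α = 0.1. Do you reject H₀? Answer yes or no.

n = 78; E_i = n·p_i = [24.00, 24.00, 24.00, 6.00]
χ² = (8−24.00)²/24.00 + (24−24.00)²/24.00 + (27−24.00)²/24.00 + (19−6.00)²/6.00 = 39.2083
df = 3
p-value (upper-tail) = 0.00000
At α=0.1: p < α → reject H₀

reject H₀: yes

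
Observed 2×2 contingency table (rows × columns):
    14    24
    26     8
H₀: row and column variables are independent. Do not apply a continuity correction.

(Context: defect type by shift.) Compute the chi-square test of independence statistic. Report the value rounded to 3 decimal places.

Row totals [38, 34], col totals [40, 32], n=72
χ² = (14−21.11)²/21.11 + (24−16.89)²/16.89 + (26−18.89)²/18.89 + (8−15.11)²/15.11 = 11.4130
df = 1

test statistic = 11.413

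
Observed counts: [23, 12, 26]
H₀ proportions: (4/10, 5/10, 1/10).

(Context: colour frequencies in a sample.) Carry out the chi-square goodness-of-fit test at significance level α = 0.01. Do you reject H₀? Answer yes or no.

n = 61; E_i = n·p_i = [24.40, 30.50, 6.10]
χ² = (23−24.40)²/24.40 + (12−30.50)²/30.50 + (26−6.10)²/6.10 = 76.2213
df = 2
p-value (upper-tail) = 0.00000
At α=0.01: p < α → reject H₀

reject H₀: yes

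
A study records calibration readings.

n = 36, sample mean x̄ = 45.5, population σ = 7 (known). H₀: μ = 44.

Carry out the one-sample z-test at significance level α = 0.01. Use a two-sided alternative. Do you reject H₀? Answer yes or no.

reject H₀: no

SE = σ/√n = 7/√36 = 1.1667
z = (x̄−μ₀)/SE = (45.5−44)/1.1667 = 1.2857
p-value (two-sided) = 0.19854
At α=0.01: p ≥ α → fail to reject H₀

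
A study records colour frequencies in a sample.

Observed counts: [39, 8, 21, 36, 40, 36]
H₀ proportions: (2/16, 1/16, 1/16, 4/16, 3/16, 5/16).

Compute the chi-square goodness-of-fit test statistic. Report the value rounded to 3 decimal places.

n = 180; E_i = n·p_i = [22.50, 11.25, 11.25, 45.00, 33.75, 56.25]
χ² = (39−22.50)²/22.50 + (8−11.25)²/11.25 + (21−11.25)²/11.25 + (36−45.00)²/45.00 + (40−33.75)²/33.75 + (36−56.25)²/56.25 = 31.7363
df = 5

test statistic = 31.736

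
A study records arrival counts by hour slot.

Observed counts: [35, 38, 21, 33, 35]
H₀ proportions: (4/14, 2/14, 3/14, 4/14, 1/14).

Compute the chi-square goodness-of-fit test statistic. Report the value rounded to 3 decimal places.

n = 162; E_i = n·p_i = [46.29, 23.14, 34.71, 46.29, 11.57]
χ² = (35−46.29)²/46.29 + (38−23.14)²/23.14 + (21−34.71)²/34.71 + (33−46.29)²/46.29 + (35−11.57)²/11.57 = 68.9568
df = 4

test statistic = 68.957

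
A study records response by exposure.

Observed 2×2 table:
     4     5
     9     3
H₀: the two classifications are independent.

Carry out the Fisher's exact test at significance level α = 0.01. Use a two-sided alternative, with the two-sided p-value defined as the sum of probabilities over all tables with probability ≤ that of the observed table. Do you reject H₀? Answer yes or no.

reject H₀: no

Margins: r₁=9, r₂=12, c₁=13, c₂=8, n=21
p_obs = C(9,4)·C(12,9)/C(21,13); sum pmf over tables with pmf ≤ p_obs
p-value (two-sided) = 0.20310
At α=0.01: p ≥ α → fail to reject H₀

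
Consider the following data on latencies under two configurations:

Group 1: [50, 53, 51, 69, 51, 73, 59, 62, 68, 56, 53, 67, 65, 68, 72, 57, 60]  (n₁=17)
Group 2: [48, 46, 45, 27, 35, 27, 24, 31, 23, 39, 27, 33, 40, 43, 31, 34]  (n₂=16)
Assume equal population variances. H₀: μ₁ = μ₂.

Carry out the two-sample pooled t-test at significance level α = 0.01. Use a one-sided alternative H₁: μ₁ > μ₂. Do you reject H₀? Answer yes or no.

reject H₀: yes

x̄₁=60.824, s₁=7.804, n₁=17
x̄₂=34.562, s₂=8.107, n₂=16
s_p² = [16·7.804² + 15·8.107²]/31 = 63.2390
SE = √(s_p²·(1/17+1/16)) = 2.7699
t = (60.824−34.562)/2.7699 = 9.4808
df = 31
p-value (one-sided, H₁ greater) = 0.00000
At α=0.01: p < α → reject H₀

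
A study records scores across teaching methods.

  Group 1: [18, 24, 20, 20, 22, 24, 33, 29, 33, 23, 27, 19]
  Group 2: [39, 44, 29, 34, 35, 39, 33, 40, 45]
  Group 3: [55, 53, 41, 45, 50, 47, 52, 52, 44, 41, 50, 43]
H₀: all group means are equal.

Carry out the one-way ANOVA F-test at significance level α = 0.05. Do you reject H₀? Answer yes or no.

reject H₀: yes

Group means [24.33, 37.56, 47.75], grand mean 36.455
SSB = Σnᵢ(x̄ᵢ−x̄)² = 3305.043; SSW = ΣΣ(x−x̄ᵢ)² = 775.139
MSB = 3305.043/2 = 1652.5215; MSW = 775.139/30 = 25.8380
F = MSB/MSW = 63.9571
df = (2, 30)
p-value (upper-tail) = 0.00000
At α=0.05: p < α → reject H₀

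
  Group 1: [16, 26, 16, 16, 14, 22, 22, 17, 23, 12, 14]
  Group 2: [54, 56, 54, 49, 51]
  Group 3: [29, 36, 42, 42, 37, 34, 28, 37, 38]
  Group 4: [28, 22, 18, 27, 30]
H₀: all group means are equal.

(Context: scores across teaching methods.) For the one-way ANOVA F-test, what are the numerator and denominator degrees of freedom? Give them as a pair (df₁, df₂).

k = 4 groups, N = 30 total
df = (k−1, N−k) = (4−1, 30−4) = (3, 26)

degrees of freedom = [3, 26]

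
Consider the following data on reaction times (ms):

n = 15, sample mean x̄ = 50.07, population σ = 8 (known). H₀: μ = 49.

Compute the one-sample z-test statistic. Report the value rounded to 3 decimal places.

test statistic = 0.518

SE = σ/√n = 8/√15 = 2.0656
z = (x̄−μ₀)/SE = (50.07−49)/2.0656 = 0.5180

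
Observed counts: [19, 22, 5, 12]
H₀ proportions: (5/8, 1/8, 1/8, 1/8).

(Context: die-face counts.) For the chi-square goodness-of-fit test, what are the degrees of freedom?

df = k − 1 = 4 − 1 = 3

degrees of freedom = 3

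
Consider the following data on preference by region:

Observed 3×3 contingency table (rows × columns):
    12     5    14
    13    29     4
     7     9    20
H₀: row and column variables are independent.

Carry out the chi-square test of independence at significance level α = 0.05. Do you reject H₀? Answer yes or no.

reject H₀: yes

Row totals [31, 46, 36], col totals [32, 43, 38], n=113
χ² = (12−8.78)²/8.78 + (5−11.80)²/11.80 + (14−10.42)²/10.42 + (13−13.03)²/13.03 + (29−17.50)²/17.50 + (4−15.47)²/15.47 + (7−10.19)²/10.19 + (9−13.70)²/13.70 + (20−12.11)²/12.11 = 30.1368
df = 4
p-value (upper-tail) = 0.00000
At α=0.05: p < α → reject H₀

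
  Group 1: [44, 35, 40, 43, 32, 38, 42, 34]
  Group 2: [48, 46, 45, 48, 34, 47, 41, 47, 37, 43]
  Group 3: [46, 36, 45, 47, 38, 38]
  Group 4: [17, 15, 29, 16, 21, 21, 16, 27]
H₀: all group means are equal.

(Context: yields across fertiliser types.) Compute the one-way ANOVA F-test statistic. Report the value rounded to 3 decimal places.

test statistic = 39.226

Group means [38.50, 43.60, 41.67, 20.25], grand mean 36.125
SSB = Σnᵢ(x̄ᵢ−x̄)² = 2804.267; SSW = ΣΣ(x−x̄ᵢ)² = 667.233
MSB = 2804.267/3 = 934.7556; MSW = 667.233/28 = 23.8298
F = MSB/MSW = 39.2264
df = (3, 28)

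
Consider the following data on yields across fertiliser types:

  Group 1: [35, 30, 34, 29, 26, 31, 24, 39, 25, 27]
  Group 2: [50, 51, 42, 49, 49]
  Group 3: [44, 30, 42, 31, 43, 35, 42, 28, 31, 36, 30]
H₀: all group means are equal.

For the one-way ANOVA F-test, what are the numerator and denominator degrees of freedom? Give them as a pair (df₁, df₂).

k = 3 groups, N = 26 total
df = (k−1, N−k) = (3−1, 26−3) = (2, 23)

degrees of freedom = [2, 23]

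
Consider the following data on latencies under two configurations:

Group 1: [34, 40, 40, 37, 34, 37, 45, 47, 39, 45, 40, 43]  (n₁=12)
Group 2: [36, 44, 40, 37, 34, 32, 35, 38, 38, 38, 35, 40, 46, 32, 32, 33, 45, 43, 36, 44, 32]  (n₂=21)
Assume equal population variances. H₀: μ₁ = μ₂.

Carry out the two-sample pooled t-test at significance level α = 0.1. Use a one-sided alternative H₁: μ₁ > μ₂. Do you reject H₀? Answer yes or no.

x̄₁=40.083, s₁=4.252, n₁=12
x̄₂=37.619, s₂=4.620, n₂=21
s_p² = [11·4.252² + 20·4.620²]/31 = 20.1893
SE = √(s_p²·(1/12+1/21)) = 1.6260
t = (40.083−37.619)/1.6260 = 1.5156
df = 31
p-value (one-sided, H₁ greater) = 0.06988
At α=0.1: p < α → reject H₀

reject H₀: yes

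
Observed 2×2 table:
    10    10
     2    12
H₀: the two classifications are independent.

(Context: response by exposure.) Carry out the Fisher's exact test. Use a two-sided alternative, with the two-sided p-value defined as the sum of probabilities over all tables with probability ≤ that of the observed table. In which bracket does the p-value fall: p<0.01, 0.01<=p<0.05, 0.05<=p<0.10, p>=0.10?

Margins: r₁=20, r₂=14, c₁=12, c₂=22, n=34
p_obs = C(20,10)·C(14,2)/C(34,12); sum pmf over tables with pmf ≤ p_obs
p-value (two-sided) = 0.06623
→ bracket: 0.05<=p<0.10

p-value bracket: 0.05<=p<0.10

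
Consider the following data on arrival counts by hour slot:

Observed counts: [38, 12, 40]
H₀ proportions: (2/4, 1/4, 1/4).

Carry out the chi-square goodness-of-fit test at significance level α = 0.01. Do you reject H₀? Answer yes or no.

n = 90; E_i = n·p_i = [45.00, 22.50, 22.50]
χ² = (38−45.00)²/45.00 + (12−22.50)²/22.50 + (40−22.50)²/22.50 = 19.6000
df = 2
p-value (upper-tail) = 0.00006
At α=0.01: p < α → reject H₀

reject H₀: yes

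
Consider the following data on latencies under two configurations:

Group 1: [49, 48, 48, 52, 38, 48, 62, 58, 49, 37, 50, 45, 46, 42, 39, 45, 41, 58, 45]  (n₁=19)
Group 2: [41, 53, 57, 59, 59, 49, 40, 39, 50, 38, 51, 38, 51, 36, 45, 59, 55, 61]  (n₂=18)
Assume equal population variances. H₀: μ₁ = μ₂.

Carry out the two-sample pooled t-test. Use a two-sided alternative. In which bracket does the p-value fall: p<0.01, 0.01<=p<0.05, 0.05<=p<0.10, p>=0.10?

x̄₁=47.368, s₁=6.784, n₁=19
x̄₂=48.944, s₂=8.544, n₂=18
s_p² = [18·6.784² + 17·8.544²]/35 = 59.1247
SE = √(s_p²·(1/19+1/18)) = 2.5291
t = (47.368−48.944)/2.5291 = -0.6231
df = 35
p-value (two-sided) = 0.53723
→ bracket: p>=0.10

p-value bracket: p>=0.10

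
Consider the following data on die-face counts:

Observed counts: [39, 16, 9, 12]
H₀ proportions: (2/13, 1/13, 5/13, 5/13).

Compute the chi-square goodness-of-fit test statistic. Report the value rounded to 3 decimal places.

test statistic = 105.572

n = 76; E_i = n·p_i = [11.69, 5.85, 29.23, 29.23]
χ² = (39−11.69)²/11.69 + (16−5.85)²/5.85 + (9−29.23)²/29.23 + (12−29.23)²/29.23 = 105.5724
df = 3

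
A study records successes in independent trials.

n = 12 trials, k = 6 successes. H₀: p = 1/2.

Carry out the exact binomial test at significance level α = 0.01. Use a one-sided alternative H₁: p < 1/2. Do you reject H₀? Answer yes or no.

Exact binomial: n=12, k=6, p₀=1/2=0.5000
P(X≤6) from Σ C(n,i)·p₀^i·(1−p₀)^(n−i)
p-value (one-sided, H₁ less) = 0.61279
At α=0.01: p ≥ α → fail to reject H₀

reject H₀: no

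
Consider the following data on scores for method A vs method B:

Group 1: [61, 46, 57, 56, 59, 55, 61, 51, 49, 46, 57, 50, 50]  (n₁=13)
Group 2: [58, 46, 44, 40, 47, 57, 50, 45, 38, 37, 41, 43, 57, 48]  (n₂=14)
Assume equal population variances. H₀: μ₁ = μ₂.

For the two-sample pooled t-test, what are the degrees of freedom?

degrees of freedom = 25

df = n₁ + n₂ − 2 = 13 + 14 − 2 = 25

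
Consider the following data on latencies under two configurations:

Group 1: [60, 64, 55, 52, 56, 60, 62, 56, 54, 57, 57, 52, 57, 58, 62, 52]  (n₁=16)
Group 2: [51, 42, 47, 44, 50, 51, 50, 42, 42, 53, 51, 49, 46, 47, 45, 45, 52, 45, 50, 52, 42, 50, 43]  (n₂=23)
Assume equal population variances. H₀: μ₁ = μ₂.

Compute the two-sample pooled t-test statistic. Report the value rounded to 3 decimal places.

test statistic = 8.035

x̄₁=57.125, s₁=3.722, n₁=16
x̄₂=47.348, s₂=3.749, n₂=23
s_p² = [15·3.722² + 22·3.749²]/37 = 13.9721
SE = √(s_p²·(1/16+1/23)) = 1.2169
t = (57.125−47.348)/1.2169 = 8.0348
df = 37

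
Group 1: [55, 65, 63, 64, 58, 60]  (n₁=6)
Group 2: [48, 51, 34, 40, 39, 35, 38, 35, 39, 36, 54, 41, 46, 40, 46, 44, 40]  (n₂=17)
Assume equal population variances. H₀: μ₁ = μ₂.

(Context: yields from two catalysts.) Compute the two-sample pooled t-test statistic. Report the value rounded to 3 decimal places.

test statistic = 7.524

x̄₁=60.833, s₁=3.869, n₁=6
x̄₂=41.529, s₂=5.800, n₂=17
s_p² = [5·3.869² + 16·5.800²]/21 = 29.1937
SE = √(s_p²·(1/6+1/17)) = 2.5657
t = (60.833−41.529)/2.5657 = 7.5238
df = 21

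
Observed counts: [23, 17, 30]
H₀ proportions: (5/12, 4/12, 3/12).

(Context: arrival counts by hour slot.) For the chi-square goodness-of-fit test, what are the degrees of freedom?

df = k − 1 = 3 − 1 = 2

degrees of freedom = 2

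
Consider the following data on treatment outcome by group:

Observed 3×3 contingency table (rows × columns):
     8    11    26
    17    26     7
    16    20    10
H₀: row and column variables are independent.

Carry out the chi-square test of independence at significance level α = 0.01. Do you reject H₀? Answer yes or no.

Row totals [45, 50, 46], col totals [41, 57, 43], n=141
χ² = (8−13.09)²/13.09 + (11−18.19)²/18.19 + (26−13.72)²/13.72 + (17−14.54)²/14.54 + (26−20.21)²/20.21 + (7−15.25)²/15.25 + (16−13.38)²/13.38 + (20−18.60)²/18.60 + (10−14.03)²/14.03 = 24.1143
df = 4
p-value (upper-tail) = 0.00008
At α=0.01: p < α → reject H₀

reject H₀: yes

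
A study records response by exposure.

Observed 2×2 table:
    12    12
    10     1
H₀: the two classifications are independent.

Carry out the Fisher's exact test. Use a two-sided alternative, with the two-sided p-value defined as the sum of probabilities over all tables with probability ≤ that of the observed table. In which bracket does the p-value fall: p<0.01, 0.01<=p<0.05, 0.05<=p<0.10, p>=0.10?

Margins: r₁=24, r₂=11, c₁=22, c₂=13, n=35
p_obs = C(24,12)·C(11,10)/C(35,22); sum pmf over tables with pmf ≤ p_obs
p-value (two-sided) = 0.02700
→ bracket: 0.01<=p<0.05

p-value bracket: 0.01<=p<0.05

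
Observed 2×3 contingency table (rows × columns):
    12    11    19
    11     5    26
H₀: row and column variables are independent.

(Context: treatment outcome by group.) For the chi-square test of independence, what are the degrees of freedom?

degrees of freedom = 2

df = (r−1)(c−1) = (2−1)·(3−1) = 2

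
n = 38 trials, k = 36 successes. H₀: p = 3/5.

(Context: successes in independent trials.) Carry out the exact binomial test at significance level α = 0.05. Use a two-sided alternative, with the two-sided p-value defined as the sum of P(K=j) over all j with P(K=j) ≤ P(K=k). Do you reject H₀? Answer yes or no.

Exact binomial: n=38, k=36, p₀=3/5=0.6000
P(X=j) = C(n,j)·p₀^j·(1−p₀)^(n−j); p = Σ P(X=j) over j with P(X=j) ≤ P(X=36)
p-value (two-sided) = 0.00000
At α=0.05: p < α → reject H₀

reject H₀: yes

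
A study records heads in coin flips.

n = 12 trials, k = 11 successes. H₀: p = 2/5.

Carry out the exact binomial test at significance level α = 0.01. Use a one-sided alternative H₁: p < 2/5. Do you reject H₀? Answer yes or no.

Exact binomial: n=12, k=11, p₀=2/5=0.4000
P(X≤11) from Σ C(n,i)·p₀^i·(1−p₀)^(n−i)
p-value (one-sided, H₁ less) = 0.99998
At α=0.01: p ≥ α → fail to reject H₀

reject H₀: no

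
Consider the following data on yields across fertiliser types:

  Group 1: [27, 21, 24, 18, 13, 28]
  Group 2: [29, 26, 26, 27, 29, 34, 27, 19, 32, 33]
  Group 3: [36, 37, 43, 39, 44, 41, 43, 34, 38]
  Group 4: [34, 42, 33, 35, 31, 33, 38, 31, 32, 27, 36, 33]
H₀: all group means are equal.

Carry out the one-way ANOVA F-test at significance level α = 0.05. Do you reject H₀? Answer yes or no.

reject H₀: yes

Group means [21.83, 28.20, 39.44, 33.75], grand mean 31.703
SSB = Σnᵢ(x̄ᵢ−x̄)² = 1296.824; SSW = ΣΣ(x−x̄ᵢ)² = 588.906
MSB = 1296.824/3 = 432.2747; MSW = 588.906/33 = 17.8456
F = MSB/MSW = 24.2230
df = (3, 33)
p-value (upper-tail) = 0.00000
At α=0.05: p < α → reject H₀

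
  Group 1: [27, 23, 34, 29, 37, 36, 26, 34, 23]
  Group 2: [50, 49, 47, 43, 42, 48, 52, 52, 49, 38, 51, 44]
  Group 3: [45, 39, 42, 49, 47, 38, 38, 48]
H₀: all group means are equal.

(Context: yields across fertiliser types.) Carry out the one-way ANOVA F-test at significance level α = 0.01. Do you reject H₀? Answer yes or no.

Group means [29.89, 47.08, 43.25], grand mean 40.690
SSB = Σnᵢ(x̄ᵢ−x̄)² = 1592.901; SSW = ΣΣ(x−x̄ᵢ)² = 603.306
MSB = 1592.901/2 = 796.4507; MSW = 603.306/26 = 23.2041
F = MSB/MSW = 34.3238
df = (2, 26)
p-value (upper-tail) = 0.00000
At α=0.01: p < α → reject H₀

reject H₀: yes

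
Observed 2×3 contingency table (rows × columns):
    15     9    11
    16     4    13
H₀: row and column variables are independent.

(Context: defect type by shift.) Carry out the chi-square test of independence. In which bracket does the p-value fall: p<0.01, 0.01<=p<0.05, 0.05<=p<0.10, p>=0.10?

Row totals [35, 33], col totals [31, 13, 24], n=68
χ² = (15−15.96)²/15.96 + (9−6.69)²/6.69 + (11−12.35)²/12.35 + (16−15.04)²/15.04 + (4−6.31)²/6.31 + (13−11.65)²/11.65 = 2.0650
df = 2
p-value (upper-tail) = 0.35612
→ bracket: p>=0.10

p-value bracket: p>=0.10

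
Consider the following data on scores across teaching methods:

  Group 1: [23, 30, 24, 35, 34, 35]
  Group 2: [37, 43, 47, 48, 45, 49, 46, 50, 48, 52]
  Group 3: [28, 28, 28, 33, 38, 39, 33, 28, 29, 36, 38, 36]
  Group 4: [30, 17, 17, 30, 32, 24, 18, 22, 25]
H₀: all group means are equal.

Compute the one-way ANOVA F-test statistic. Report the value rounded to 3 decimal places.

test statistic = 35.397

Group means [30.17, 46.50, 32.83, 23.89], grand mean 33.919
SSB = Σnᵢ(x̄ᵢ−x̄)² = 2586.868; SSW = ΣΣ(x−x̄ᵢ)² = 803.889
MSB = 2586.868/3 = 862.2893; MSW = 803.889/33 = 24.3603
F = MSB/MSW = 35.3974
df = (3, 33)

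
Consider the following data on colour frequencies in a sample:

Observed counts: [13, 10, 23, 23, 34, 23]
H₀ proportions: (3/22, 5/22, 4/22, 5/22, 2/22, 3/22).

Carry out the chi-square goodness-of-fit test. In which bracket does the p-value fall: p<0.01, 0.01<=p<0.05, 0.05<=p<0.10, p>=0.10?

p-value bracket: p<0.01

n = 126; E_i = n·p_i = [17.18, 28.64, 22.91, 28.64, 11.45, 17.18]
χ² = (13−17.18)²/17.18 + (10−28.64)²/28.64 + (23−22.91)²/22.91 + (23−28.64)²/28.64 + (34−11.45)²/11.45 + (23−17.18)²/17.18 = 60.6013
df = 5
p-value (upper-tail) = 0.00000
→ bracket: p<0.01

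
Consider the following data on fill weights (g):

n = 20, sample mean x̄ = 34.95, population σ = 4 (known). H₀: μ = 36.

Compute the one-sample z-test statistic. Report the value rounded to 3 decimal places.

SE = σ/√n = 4/√20 = 0.8944
z = (x̄−μ₀)/SE = (34.95−36)/0.8944 = -1.1739

test statistic = -1.174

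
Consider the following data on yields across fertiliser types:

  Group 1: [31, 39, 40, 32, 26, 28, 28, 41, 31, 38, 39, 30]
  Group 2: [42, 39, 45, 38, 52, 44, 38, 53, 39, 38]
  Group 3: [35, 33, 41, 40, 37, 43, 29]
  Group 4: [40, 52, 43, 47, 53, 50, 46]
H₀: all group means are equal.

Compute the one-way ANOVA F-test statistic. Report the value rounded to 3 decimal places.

test statistic = 11.919

Group means [33.58, 42.80, 36.86, 47.29], grand mean 39.444
SSB = Σnᵢ(x̄ᵢ−x̄)² = 1002.087; SSW = ΣΣ(x−x̄ᵢ)² = 896.802
MSB = 1002.087/3 = 334.0288; MSW = 896.802/32 = 28.0251
F = MSB/MSW = 11.9189
df = (3, 32)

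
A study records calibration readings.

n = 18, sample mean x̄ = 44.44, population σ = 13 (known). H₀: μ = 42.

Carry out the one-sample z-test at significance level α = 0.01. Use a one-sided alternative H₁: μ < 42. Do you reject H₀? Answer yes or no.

reject H₀: no

SE = σ/√n = 13/√18 = 3.0641
z = (x̄−μ₀)/SE = (44.44−42)/3.0641 = 0.7963
p-value (one-sided, H₁ less) = 0.78707
At α=0.01: p ≥ α → fail to reject H₀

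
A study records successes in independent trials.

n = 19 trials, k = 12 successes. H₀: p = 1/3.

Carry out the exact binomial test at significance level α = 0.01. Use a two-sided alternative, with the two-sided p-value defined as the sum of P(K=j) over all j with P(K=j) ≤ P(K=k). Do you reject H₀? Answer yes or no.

reject H₀: no

Exact binomial: n=19, k=12, p₀=1/3=0.3333
P(X=j) = C(n,j)·p₀^j·(1−p₀)^(n−j); p = Σ P(X=j) over j with P(X=j) ≤ P(X=12)
p-value (two-sided) = 0.01216
At α=0.01: p ≥ α → fail to reject H₀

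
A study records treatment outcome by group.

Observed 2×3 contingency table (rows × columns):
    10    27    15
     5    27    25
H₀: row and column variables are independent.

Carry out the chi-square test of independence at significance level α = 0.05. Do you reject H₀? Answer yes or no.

reject H₀: no

Row totals [52, 57], col totals [15, 54, 40], n=109
χ² = (10−7.16)²/7.16 + (27−25.76)²/25.76 + (15−19.08)²/19.08 + (5−7.84)²/7.84 + (27−28.24)²/28.24 + (25−20.92)²/20.92 = 3.9456
df = 2
p-value (upper-tail) = 0.13907
At α=0.05: p ≥ α → fail to reject H₀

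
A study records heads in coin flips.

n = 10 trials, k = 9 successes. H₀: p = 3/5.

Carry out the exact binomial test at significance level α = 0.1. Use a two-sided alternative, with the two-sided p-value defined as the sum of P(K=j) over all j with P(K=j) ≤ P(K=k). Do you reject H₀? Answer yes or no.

reject H₀: yes

Exact binomial: n=10, k=9, p₀=3/5=0.6000
P(X=j) = C(n,j)·p₀^j·(1−p₀)^(n−j); p = Σ P(X=j) over j with P(X=j) ≤ P(X=9)
p-value (two-sided) = 0.05865
At α=0.1: p < α → reject H₀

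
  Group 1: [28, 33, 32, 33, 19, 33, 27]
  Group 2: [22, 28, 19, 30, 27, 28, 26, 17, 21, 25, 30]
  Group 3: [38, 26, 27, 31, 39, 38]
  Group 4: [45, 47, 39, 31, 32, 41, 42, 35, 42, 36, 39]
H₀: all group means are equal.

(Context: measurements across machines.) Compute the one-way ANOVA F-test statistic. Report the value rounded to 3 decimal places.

test statistic = 15.105

Group means [29.29, 24.82, 33.17, 39.00], grand mean 31.600
SSB = Σnᵢ(x̄ᵢ−x̄)² = 1160.502; SSW = ΣΣ(x−x̄ᵢ)² = 793.898
MSB = 1160.502/3 = 386.8339; MSW = 793.898/31 = 25.6096
F = MSB/MSW = 15.1050
df = (3, 31)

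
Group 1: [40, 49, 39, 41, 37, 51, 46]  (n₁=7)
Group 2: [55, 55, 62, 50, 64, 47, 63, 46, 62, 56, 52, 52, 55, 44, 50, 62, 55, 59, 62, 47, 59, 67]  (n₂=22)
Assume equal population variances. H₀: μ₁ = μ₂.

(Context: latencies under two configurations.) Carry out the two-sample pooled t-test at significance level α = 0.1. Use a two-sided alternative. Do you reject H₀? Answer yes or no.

reject H₀: yes

x̄₁=43.286, s₁=5.376, n₁=7
x̄₂=55.636, s₂=6.572, n₂=22
s_p² = [6·5.376² + 21·6.572²]/27 = 40.0192
SE = √(s_p²·(1/7+1/22)) = 2.7452
t = (43.286−55.636)/2.7452 = -4.4990
df = 27
p-value (two-sided) = 0.00012
At α=0.1: p < α → reject H₀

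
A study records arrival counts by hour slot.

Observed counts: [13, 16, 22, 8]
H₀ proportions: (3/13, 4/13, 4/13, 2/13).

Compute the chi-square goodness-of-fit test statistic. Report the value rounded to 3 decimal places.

n = 59; E_i = n·p_i = [13.62, 18.15, 18.15, 9.08]
χ² = (13−13.62)²/13.62 + (16−18.15)²/18.15 + (22−18.15)²/18.15 + (8−9.08)²/9.08 = 1.2260
df = 3

test statistic = 1.226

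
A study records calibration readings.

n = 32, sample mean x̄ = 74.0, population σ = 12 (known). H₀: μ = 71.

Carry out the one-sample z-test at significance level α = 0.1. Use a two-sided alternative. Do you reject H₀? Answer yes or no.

SE = σ/√n = 12/√32 = 2.1213
z = (x̄−μ₀)/SE = (74.0−71)/2.1213 = 1.4142
p-value (two-sided) = 0.15730
At α=0.1: p ≥ α → fail to reject H₀

reject H₀: no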